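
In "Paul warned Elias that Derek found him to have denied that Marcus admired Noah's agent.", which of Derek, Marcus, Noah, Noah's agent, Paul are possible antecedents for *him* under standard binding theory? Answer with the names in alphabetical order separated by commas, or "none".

*him* is a pronoun; Principle B requires it to be free in its binding domain — the clause headed by 'found'.
— Derek: subject of the clause headed by 'found'; c-commands the pronoun within its binding domain — blocked (Principle B).
— Marcus: subject of the clause headed by 'admired'; is c-commanded by the pronoun; coreference would bind this R-expression — blocked (Principle C).
— Noah: possessor inside the object DP of the clause headed by 'admired'; is c-commanded by the pronoun; coreference would bind this R-expression — blocked (Principle C).
— Noah's agent: object of the clause headed by 'admired'; is c-commanded by the pronoun; coreference would bind this R-expression — blocked (Principle C).
— Paul: subject of the matrix clause; c-commands the pronoun but lies outside its binding domain — allowed.

Paul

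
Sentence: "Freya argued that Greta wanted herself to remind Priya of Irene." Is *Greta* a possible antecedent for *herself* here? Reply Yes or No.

Yes

*herself* is a reflexive; Principle A requires it to be bound within its binding domain — the clause headed by 'wanted'.
— Greta: subject of the clause headed by 'wanted'; c-commands the reflexive within its binding domain — allowed (Principle A).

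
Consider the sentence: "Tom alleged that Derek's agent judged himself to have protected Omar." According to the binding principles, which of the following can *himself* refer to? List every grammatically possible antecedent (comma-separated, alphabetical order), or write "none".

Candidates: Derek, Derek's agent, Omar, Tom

*himself* is a reflexive; Principle A requires it to be bound within its binding domain — the clause headed by 'judged'.
— Derek: possessor inside the subject DP of the clause headed by 'judged'; does not c-command the reflexive — cannot bind it (Principle A).
— Derek's agent: subject of the clause headed by 'judged'; c-commands the reflexive within its binding domain — allowed (Principle A).
— Omar: object of the clause headed by 'protected'; does not c-command the reflexive — cannot bind it (Principle A).
— Tom: subject of the matrix clause; c-commands the reflexive but lies outside its binding domain — cannot bind it (Principle A).

Derek's agent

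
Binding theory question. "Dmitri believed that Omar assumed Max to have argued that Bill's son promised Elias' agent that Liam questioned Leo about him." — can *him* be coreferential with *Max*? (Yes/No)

*him* is a pronoun; Principle B requires it to be free in its binding domain — the clause headed by 'questioned'.
— Max: subject of the clause headed by 'argued'; c-commands the pronoun but lies outside its binding domain — allowed.

Yes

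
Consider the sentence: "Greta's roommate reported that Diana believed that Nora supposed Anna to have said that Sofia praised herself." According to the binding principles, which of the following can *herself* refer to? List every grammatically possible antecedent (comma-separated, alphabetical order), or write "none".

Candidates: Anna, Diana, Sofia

Sofia

*herself* is a reflexive; Principle A requires it to be bound within its binding domain — the clause headed by 'praised'.
— Anna: subject of the clause headed by 'said'; c-commands the reflexive but lies outside its binding domain — cannot bind it (Principle A).
— Diana: subject of the clause headed by 'believed'; c-commands the reflexive but lies outside its binding domain — cannot bind it (Principle A).
— Sofia: subject of the clause headed by 'praised'; c-commands the reflexive within its binding domain — allowed (Principle A).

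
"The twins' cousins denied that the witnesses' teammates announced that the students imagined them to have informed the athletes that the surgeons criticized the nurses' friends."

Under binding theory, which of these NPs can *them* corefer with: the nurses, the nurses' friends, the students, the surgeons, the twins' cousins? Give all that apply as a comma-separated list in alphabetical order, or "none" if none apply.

the twins' cousins

*them* is a pronoun; Principle B requires it to be free in its binding domain — the clause headed by 'imagined'.
— the nurses: possessor inside the object DP of the clause headed by 'criticized'; is c-commanded by the pronoun; coreference would bind this R-expression — blocked (Principle C).
— the nurses' friends: object of the clause headed by 'criticized'; is c-commanded by the pronoun; coreference would bind this R-expression — blocked (Principle C).
— the students: subject of the clause headed by 'imagined'; c-commands the pronoun within its binding domain — blocked (Principle B).
— the surgeons: subject of the clause headed by 'criticized'; is c-commanded by the pronoun; coreference would bind this R-expression — blocked (Principle C).
— the twins' cousins: subject of the matrix clause; c-commands the pronoun but lies outside its binding domain — allowed.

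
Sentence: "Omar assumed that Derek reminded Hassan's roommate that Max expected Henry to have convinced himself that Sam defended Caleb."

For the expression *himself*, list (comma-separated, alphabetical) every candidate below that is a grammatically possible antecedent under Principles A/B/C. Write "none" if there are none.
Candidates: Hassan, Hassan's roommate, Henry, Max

Henry

*himself* is a reflexive; Principle A requires it to be bound within its binding domain — the clause headed by 'convinced'.
— Hassan: possessor inside the object DP of the clause headed by 'reminded'; does not c-command the reflexive — cannot bind it (Principle A).
— Hassan's roommate: object of the clause headed by 'reminded'; c-commands the reflexive but lies outside its binding domain — cannot bind it (Principle A).
— Henry: subject of the clause headed by 'convinced'; c-commands the reflexive within its binding domain — allowed (Principle A).
— Max: subject of the clause headed by 'expected'; c-commands the reflexive but lies outside its binding domain — cannot bind it (Principle A).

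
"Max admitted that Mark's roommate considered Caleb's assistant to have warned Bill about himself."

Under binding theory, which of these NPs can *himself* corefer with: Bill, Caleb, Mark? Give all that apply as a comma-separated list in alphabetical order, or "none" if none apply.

Bill

*himself* is a reflexive; Principle A requires it to be bound within its binding domain — the clause headed by 'warned'.
— Bill: object of the clause headed by 'warned'; c-commands the reflexive within its binding domain — allowed (Principle A).
— Caleb: possessor inside the subject DP of the clause headed by 'warned'; does not c-command the reflexive — cannot bind it (Principle A).
— Mark: possessor inside the subject DP of the clause headed by 'considered'; does not c-command the reflexive — cannot bind it (Principle A).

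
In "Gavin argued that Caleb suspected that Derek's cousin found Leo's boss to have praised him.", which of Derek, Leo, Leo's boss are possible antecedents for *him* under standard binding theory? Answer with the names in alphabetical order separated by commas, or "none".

*him* is a pronoun; Principle B requires it to be free in its binding domain — the clause headed by 'praised'.
— Derek: possessor inside the subject DP of the clause headed by 'found'; does not c-command the pronoun — Principle B does not apply; allowed.
— Leo: possessor inside the subject DP of the clause headed by 'praised'; does not c-command the pronoun — Principle B does not apply; allowed.
— Leo's boss: subject of the clause headed by 'praised'; c-commands the pronoun within its binding domain — blocked (Principle B).

Derek, Leo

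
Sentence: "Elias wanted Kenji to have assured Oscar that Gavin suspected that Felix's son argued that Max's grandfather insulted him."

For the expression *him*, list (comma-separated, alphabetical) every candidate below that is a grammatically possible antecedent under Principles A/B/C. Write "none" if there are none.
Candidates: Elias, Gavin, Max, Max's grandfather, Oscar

*him* is a pronoun; Principle B requires it to be free in its binding domain — the clause headed by 'insulted'.
— Elias: subject of the matrix clause; c-commands the pronoun but lies outside its binding domain — allowed.
— Gavin: subject of the clause headed by 'suspected'; c-commands the pronoun but lies outside its binding domain — allowed.
— Max: possessor inside the subject DP of the clause headed by 'insulted'; does not c-command the pronoun — Principle B does not apply; allowed.
— Max's grandfather: subject of the clause headed by 'insulted'; c-commands the pronoun within its binding domain — blocked (Principle B).
— Oscar: object of the clause headed by 'assured'; c-commands the pronoun but lies outside its binding domain — allowed.

Elias, Gavin, Max, Oscar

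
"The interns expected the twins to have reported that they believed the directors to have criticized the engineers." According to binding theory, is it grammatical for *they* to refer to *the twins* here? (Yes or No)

*the twins* is an R-expression; Principle C requires it to be free (not bound by any c-commanding expression).
— they: subject of the clause headed by 'believed'; the pronoun does not c-command the R-expression — coreference allowed.

Yes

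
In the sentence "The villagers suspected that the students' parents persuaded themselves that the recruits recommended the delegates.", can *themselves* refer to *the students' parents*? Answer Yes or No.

Yes

*themselves* is a reflexive; Principle A requires it to be bound within its binding domain — the clause headed by 'persuaded'.
— the students' parents: subject of the clause headed by 'persuaded'; c-commands the reflexive within its binding domain — allowed (Principle A).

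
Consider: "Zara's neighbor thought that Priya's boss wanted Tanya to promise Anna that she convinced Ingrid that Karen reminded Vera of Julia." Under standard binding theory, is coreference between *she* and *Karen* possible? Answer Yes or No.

No

*Karen* is an R-expression; Principle C requires it to be free (not bound by any c-commanding expression).
— she: subject of the clause headed by 'convinced'; the pronoun c-commands the R-expression — coreference blocked (Principle C).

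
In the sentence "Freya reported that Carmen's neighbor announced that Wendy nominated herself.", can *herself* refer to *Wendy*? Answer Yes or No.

Yes

*herself* is a reflexive; Principle A requires it to be bound within its binding domain — the clause headed by 'nominated'.
— Wendy: subject of the clause headed by 'nominated'; c-commands the reflexive within its binding domain — allowed (Principle A).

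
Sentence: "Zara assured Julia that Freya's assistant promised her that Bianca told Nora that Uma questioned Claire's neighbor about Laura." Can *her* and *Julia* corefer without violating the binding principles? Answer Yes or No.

Yes

*Julia* is an R-expression; Principle C requires it to be free (not bound by any c-commanding expression).
— her: object of the clause headed by 'promised'; the pronoun does not c-command the R-expression — coreference allowed.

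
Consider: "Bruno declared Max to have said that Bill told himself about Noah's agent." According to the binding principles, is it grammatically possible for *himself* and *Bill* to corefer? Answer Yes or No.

*himself* is a reflexive; Principle A requires it to be bound within its binding domain — the clause headed by 'told'.
— Bill: subject of the clause headed by 'told'; c-commands the reflexive within its binding domain — allowed (Principle A).

Yes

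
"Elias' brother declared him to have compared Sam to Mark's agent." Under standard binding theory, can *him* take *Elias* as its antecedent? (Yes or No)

Yes

*him* is a pronoun; Principle B requires it to be free in its binding domain — the matrix clause.
— Elias: possessor inside the subject DP of the matrix clause; does not c-command the pronoun — Principle B does not apply; allowed.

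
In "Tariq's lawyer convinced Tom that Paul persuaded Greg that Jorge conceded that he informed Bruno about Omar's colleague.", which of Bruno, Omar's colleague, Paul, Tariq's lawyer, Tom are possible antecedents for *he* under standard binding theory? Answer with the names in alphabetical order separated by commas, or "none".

Paul, Tariq's lawyer, Tom

*he* is a pronoun; Principle B requires it to be free in its binding domain — the clause headed by 'informed'.
— Bruno: object of the clause headed by 'informed'; is c-commanded by the pronoun; coreference would bind this R-expression — blocked (Principle C).
— Omar's colleague: second object of the clause headed by 'informed'; is c-commanded by the pronoun; coreference would bind this R-expression — blocked (Principle C).
— Paul: subject of the clause headed by 'persuaded'; c-commands the pronoun but lies outside its binding domain — allowed.
— Tariq's lawyer: subject of the matrix clause; c-commands the pronoun but lies outside its binding domain — allowed.
— Tom: object of the matrix clause; c-commands the pronoun but lies outside its binding domain — allowed.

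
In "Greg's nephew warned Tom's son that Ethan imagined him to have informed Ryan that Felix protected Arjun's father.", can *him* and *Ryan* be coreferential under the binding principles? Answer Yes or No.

No

*Ryan* is an R-expression; Principle C requires it to be free (not bound by any c-commanding expression).
— him: subject of the clause headed by 'informed'; the pronoun c-commands the R-expression — coreference blocked (Principle C).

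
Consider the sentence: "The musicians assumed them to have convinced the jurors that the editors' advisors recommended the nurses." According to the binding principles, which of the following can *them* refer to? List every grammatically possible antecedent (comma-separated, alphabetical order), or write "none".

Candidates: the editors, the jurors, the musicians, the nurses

none

*them* is a pronoun; Principle B requires it to be free in its binding domain — the matrix clause.
— the editors: possessor inside the subject DP of the clause headed by 'recommended'; is c-commanded by the pronoun; coreference would bind this R-expression — blocked (Principle C).
— the jurors: object of the clause headed by 'convinced'; is c-commanded by the pronoun; coreference would bind this R-expression — blocked (Principle C).
— the musicians: subject of the matrix clause; c-commands the pronoun within its binding domain — blocked (Principle B).
— the nurses: object of the clause headed by 'recommended'; is c-commanded by the pronoun; coreference would bind this R-expression — blocked (Principle C).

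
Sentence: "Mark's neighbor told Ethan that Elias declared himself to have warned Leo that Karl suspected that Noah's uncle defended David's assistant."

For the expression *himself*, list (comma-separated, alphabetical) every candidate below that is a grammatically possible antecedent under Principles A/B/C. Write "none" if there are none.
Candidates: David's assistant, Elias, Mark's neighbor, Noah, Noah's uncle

Elias

*himself* is a reflexive; Principle A requires it to be bound within its binding domain — the clause headed by 'declared'.
— David's assistant: object of the clause headed by 'defended'; does not c-command the reflexive — cannot bind it (Principle A).
— Elias: subject of the clause headed by 'declared'; c-commands the reflexive within its binding domain — allowed (Principle A).
— Mark's neighbor: subject of the matrix clause; c-commands the reflexive but lies outside its binding domain — cannot bind it (Principle A).
— Noah: possessor inside the subject DP of the clause headed by 'defended'; does not c-command the reflexive — cannot bind it (Principle A).
— Noah's uncle: subject of the clause headed by 'defended'; does not c-command the reflexive — cannot bind it (Principle A).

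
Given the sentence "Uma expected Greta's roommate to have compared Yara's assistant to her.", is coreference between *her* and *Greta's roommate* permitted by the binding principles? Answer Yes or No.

No

*her* is a pronoun; Principle B requires it to be free in its binding domain — the clause headed by 'compared'.
— Greta's roommate: subject of the clause headed by 'compared'; c-commands the pronoun within its binding domain — blocked (Principle B).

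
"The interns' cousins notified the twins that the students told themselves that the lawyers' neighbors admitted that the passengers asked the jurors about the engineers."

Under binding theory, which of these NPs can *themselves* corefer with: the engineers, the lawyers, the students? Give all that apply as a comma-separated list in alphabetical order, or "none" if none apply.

the students

*themselves* is a reflexive; Principle A requires it to be bound within its binding domain — the clause headed by 'told'.
— the engineers: second object of the clause headed by 'asked'; does not c-command the reflexive — cannot bind it (Principle A).
— the lawyers: possessor inside the subject DP of the clause headed by 'admitted'; does not c-command the reflexive — cannot bind it (Principle A).
— the students: subject of the clause headed by 'told'; c-commands the reflexive within its binding domain — allowed (Principle A).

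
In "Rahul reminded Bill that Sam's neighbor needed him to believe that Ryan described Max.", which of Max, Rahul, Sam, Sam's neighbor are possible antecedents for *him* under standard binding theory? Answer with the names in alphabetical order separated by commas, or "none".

Rahul, Sam

*him* is a pronoun; Principle B requires it to be free in its binding domain — the clause headed by 'needed'.
— Max: object of the clause headed by 'described'; is c-commanded by the pronoun; coreference would bind this R-expression — blocked (Principle C).
— Rahul: subject of the matrix clause; c-commands the pronoun but lies outside its binding domain — allowed.
— Sam: possessor inside the subject DP of the clause headed by 'needed'; does not c-command the pronoun — Principle B does not apply; allowed.
— Sam's neighbor: subject of the clause headed by 'needed'; c-commands the pronoun within its binding domain — blocked (Principle B).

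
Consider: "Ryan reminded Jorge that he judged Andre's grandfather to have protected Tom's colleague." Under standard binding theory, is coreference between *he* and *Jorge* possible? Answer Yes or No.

*Jorge* is an R-expression; Principle C requires it to be free (not bound by any c-commanding expression).
— he: subject of the clause headed by 'judged'; the pronoun does not c-command the R-expression — coreference allowed.

Yes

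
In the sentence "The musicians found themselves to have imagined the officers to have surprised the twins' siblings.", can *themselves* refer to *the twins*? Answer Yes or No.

No

*themselves* is a reflexive; Principle A requires it to be bound within its binding domain — the matrix clause.
— the twins: possessor inside the object DP of the clause headed by 'surprised'; does not c-command the reflexive — cannot bind it (Principle A).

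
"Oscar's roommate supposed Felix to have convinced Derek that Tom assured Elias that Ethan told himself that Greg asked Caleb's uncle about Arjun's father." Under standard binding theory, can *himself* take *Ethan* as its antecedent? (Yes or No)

*himself* is a reflexive; Principle A requires it to be bound within its binding domain — the clause headed by 'told'.
— Ethan: subject of the clause headed by 'told'; c-commands the reflexive within its binding domain — allowed (Principle A).

Yes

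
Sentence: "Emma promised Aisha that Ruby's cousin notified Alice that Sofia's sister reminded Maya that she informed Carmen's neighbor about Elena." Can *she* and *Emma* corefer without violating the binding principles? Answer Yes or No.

Yes

*Emma* is an R-expression; Principle C requires it to be free (not bound by any c-commanding expression).
— she: subject of the clause headed by 'informed'; the pronoun does not c-command the R-expression — coreference allowed.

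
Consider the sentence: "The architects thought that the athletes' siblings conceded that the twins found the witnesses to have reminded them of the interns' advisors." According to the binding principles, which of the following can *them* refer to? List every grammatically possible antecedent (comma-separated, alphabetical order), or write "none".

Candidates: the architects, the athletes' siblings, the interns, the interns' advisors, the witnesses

the architects, the athletes' siblings

*them* is a pronoun; Principle B requires it to be free in its binding domain — the clause headed by 'reminded'.
— the architects: subject of the matrix clause; c-commands the pronoun but lies outside its binding domain — allowed.
— the athletes' siblings: subject of the clause headed by 'conceded'; c-commands the pronoun but lies outside its binding domain — allowed.
— the interns: possessor inside the second object DP of the clause headed by 'reminded'; is c-commanded by the pronoun; coreference would bind this R-expression — blocked (Principle C).
— the interns' advisors: second object of the clause headed by 'reminded'; is c-commanded by the pronoun; coreference would bind this R-expression — blocked (Principle C).
— the witnesses: subject of the clause headed by 'reminded'; c-commands the pronoun within its binding domain — blocked (Principle B).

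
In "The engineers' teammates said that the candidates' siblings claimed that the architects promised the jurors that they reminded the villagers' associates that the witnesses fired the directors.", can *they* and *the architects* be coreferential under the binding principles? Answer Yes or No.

*the architects* is an R-expression; Principle C requires it to be free (not bound by any c-commanding expression).
— they: subject of the clause headed by 'reminded'; the pronoun does not c-command the R-expression — coreference allowed.

Yes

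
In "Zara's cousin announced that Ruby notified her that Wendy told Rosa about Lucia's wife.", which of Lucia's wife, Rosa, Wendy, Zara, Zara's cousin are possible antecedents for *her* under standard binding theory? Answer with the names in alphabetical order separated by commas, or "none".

Zara, Zara's cousin

*her* is a pronoun; Principle B requires it to be free in its binding domain — the clause headed by 'notified'.
— Lucia's wife: second object of the clause headed by 'told'; is c-commanded by the pronoun; coreference would bind this R-expression — blocked (Principle C).
— Rosa: object of the clause headed by 'told'; is c-commanded by the pronoun; coreference would bind this R-expression — blocked (Principle C).
— Wendy: subject of the clause headed by 'told'; is c-commanded by the pronoun; coreference would bind this R-expression — blocked (Principle C).
— Zara: possessor inside the subject DP of the matrix clause; does not c-command the pronoun — Principle B does not apply; allowed.
— Zara's cousin: subject of the matrix clause; c-commands the pronoun but lies outside its binding domain — allowed.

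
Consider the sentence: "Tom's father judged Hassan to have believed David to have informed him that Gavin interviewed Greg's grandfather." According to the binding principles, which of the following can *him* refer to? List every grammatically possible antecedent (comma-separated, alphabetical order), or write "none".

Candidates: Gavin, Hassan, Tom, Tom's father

Hassan, Tom, Tom's father

*him* is a pronoun; Principle B requires it to be free in its binding domain — the clause headed by 'informed'.
— Gavin: subject of the clause headed by 'interviewed'; is c-commanded by the pronoun; coreference would bind this R-expression — blocked (Principle C).
— Hassan: subject of the clause headed by 'believed'; c-commands the pronoun but lies outside its binding domain — allowed.
— Tom: possessor inside the subject DP of the matrix clause; does not c-command the pronoun — Principle B does not apply; allowed.
— Tom's father: subject of the matrix clause; c-commands the pronoun but lies outside its binding domain — allowed.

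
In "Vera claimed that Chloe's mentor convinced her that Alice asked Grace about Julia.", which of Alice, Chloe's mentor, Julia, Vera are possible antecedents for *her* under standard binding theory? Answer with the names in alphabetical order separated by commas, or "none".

Vera

*her* is a pronoun; Principle B requires it to be free in its binding domain — the clause headed by 'convinced'.
— Alice: subject of the clause headed by 'asked'; is c-commanded by the pronoun; coreference would bind this R-expression — blocked (Principle C).
— Chloe's mentor: subject of the clause headed by 'convinced'; c-commands the pronoun within its binding domain — blocked (Principle B).
— Julia: second object of the clause headed by 'asked'; is c-commanded by the pronoun; coreference would bind this R-expression — blocked (Principle C).
— Vera: subject of the matrix clause; c-commands the pronoun but lies outside its binding domain — allowed.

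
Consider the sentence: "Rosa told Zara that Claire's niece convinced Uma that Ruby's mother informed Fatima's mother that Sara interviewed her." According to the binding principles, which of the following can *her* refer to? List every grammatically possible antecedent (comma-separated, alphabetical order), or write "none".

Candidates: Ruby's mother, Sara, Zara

*her* is a pronoun; Principle B requires it to be free in its binding domain — the clause headed by 'interviewed'.
— Ruby's mother: subject of the clause headed by 'informed'; c-commands the pronoun but lies outside its binding domain — allowed.
— Sara: subject of the clause headed by 'interviewed'; c-commands the pronoun within its binding domain — blocked (Principle B).
— Zara: object of the matrix clause; c-commands the pronoun but lies outside its binding domain — allowed.

Ruby's mother, Zara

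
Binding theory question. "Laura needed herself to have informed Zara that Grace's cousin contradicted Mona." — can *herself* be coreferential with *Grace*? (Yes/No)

*herself* is a reflexive; Principle A requires it to be bound within its binding domain — the matrix clause.
— Grace: possessor inside the subject DP of the clause headed by 'contradicted'; does not c-command the reflexive — cannot bind it (Principle A).

No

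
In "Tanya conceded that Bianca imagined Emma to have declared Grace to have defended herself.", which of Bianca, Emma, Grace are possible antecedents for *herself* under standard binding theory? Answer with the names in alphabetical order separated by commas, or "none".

Grace

*herself* is a reflexive; Principle A requires it to be bound within its binding domain — the clause headed by 'defended'.
— Bianca: subject of the clause headed by 'imagined'; c-commands the reflexive but lies outside its binding domain — cannot bind it (Principle A).
— Emma: subject of the clause headed by 'declared'; c-commands the reflexive but lies outside its binding domain — cannot bind it (Principle A).
— Grace: subject of the clause headed by 'defended'; c-commands the reflexive within its binding domain — allowed (Principle A).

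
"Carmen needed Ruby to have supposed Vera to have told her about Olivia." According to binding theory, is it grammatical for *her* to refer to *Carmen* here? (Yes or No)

*Carmen* is an R-expression; Principle C requires it to be free (not bound by any c-commanding expression).
— her: object of the clause headed by 'told'; the pronoun does not c-command the R-expression — coreference allowed.

Yes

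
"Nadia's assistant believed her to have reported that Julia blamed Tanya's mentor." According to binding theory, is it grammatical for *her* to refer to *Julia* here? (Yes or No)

No

*Julia* is an R-expression; Principle C requires it to be free (not bound by any c-commanding expression).
— her: subject of the clause headed by 'reported'; the pronoun c-commands the R-expression — coreference blocked (Principle C).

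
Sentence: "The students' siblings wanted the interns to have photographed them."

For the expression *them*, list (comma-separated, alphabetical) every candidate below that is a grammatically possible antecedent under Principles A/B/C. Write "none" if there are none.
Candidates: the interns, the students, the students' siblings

*them* is a pronoun; Principle B requires it to be free in its binding domain — the clause headed by 'photographed'.
— the interns: subject of the clause headed by 'photographed'; c-commands the pronoun within its binding domain — blocked (Principle B).
— the students: possessor inside the subject DP of the matrix clause; does not c-command the pronoun — Principle B does not apply; allowed.
— the students' siblings: subject of the matrix clause; c-commands the pronoun but lies outside its binding domain — allowed.

the students, the students' siblings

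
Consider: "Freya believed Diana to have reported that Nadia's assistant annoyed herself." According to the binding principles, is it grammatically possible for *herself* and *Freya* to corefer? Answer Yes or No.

*herself* is a reflexive; Principle A requires it to be bound within its binding domain — the clause headed by 'annoyed'.
— Freya: subject of the matrix clause; c-commands the reflexive but lies outside its binding domain — cannot bind it (Principle A).

No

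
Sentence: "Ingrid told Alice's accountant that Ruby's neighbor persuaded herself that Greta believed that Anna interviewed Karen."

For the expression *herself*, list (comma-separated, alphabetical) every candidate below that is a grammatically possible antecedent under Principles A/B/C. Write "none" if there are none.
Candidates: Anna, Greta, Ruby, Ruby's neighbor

Ruby's neighbor

*herself* is a reflexive; Principle A requires it to be bound within its binding domain — the clause headed by 'persuaded'.
— Anna: subject of the clause headed by 'interviewed'; does not c-command the reflexive — cannot bind it (Principle A).
— Greta: subject of the clause headed by 'believed'; does not c-command the reflexive — cannot bind it (Principle A).
— Ruby: possessor inside the subject DP of the clause headed by 'persuaded'; does not c-command the reflexive — cannot bind it (Principle A).
— Ruby's neighbor: subject of the clause headed by 'persuaded'; c-commands the reflexive within its binding domain — allowed (Principle A).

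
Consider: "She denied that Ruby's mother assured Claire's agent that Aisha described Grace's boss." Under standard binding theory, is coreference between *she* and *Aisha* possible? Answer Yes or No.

*Aisha* is an R-expression; Principle C requires it to be free (not bound by any c-commanding expression).
— she: subject of the matrix clause; the pronoun c-commands the R-expression — coreference blocked (Principle C).

No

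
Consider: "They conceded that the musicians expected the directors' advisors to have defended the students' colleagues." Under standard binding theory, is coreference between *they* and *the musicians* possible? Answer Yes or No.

*the musicians* is an R-expression; Principle C requires it to be free (not bound by any c-commanding expression).
— they: subject of the matrix clause; the pronoun c-commands the R-expression — coreference blocked (Principle C).

No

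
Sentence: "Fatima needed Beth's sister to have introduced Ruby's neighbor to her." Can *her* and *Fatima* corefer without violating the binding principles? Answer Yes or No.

Yes

*Fatima* is an R-expression; Principle C requires it to be free (not bound by any c-commanding expression).
— her: second object of the clause headed by 'introduced'; the pronoun does not c-command the R-expression — coreference allowed.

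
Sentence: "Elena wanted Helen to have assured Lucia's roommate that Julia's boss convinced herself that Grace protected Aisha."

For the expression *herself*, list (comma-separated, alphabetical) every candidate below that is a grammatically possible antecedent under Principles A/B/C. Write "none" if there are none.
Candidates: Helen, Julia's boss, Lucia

Julia's boss

*herself* is a reflexive; Principle A requires it to be bound within its binding domain — the clause headed by 'convinced'.
— Helen: subject of the clause headed by 'assured'; c-commands the reflexive but lies outside its binding domain — cannot bind it (Principle A).
— Julia's boss: subject of the clause headed by 'convinced'; c-commands the reflexive within its binding domain — allowed (Principle A).
— Lucia: possessor inside the object DP of the clause headed by 'assured'; does not c-command the reflexive — cannot bind it (Principle A).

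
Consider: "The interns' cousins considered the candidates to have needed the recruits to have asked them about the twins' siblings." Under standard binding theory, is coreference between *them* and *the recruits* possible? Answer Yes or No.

*the recruits* is an R-expression; Principle C requires it to be free (not bound by any c-commanding expression).
— them: object of the clause headed by 'asked'; the R-expression locally c-commands the pronoun — coreference blocked (Principle B on the pronoun).

No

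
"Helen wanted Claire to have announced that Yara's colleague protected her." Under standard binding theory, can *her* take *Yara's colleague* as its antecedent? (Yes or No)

*her* is a pronoun; Principle B requires it to be free in its binding domain — the clause headed by 'protected'.
— Yara's colleague: subject of the clause headed by 'protected'; c-commands the pronoun within its binding domain — blocked (Principle B).

No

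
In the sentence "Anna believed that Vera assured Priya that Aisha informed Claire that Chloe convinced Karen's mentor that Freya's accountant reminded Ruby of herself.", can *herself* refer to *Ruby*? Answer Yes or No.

Yes

*herself* is a reflexive; Principle A requires it to be bound within its binding domain — the clause headed by 'reminded'.
— Ruby: object of the clause headed by 'reminded'; c-commands the reflexive within its binding domain — allowed (Principle A).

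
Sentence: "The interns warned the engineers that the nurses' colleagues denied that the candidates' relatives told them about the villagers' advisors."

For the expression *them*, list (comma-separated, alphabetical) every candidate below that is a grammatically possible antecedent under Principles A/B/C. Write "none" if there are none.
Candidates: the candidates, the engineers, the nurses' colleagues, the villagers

*them* is a pronoun; Principle B requires it to be free in its binding domain — the clause headed by 'told'.
— the candidates: possessor inside the subject DP of the clause headed by 'told'; does not c-command the pronoun — Principle B does not apply; allowed.
— the engineers: object of the matrix clause; c-commands the pronoun but lies outside its binding domain — allowed.
— the nurses' colleagues: subject of the clause headed by 'denied'; c-commands the pronoun but lies outside its binding domain — allowed.
— the villagers: possessor inside the second object DP of the clause headed by 'told'; is c-commanded by the pronoun; coreference would bind this R-expression — blocked (Principle C).

the candidates, the engineers, the nurses' colleagues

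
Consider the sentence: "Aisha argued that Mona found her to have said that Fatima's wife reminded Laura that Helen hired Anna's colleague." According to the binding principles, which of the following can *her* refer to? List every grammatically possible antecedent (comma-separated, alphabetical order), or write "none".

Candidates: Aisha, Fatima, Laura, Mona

*her* is a pronoun; Principle B requires it to be free in its binding domain — the clause headed by 'found'.
— Aisha: subject of the matrix clause; c-commands the pronoun but lies outside its binding domain — allowed.
— Fatima: possessor inside the subject DP of the clause headed by 'reminded'; is c-commanded by the pronoun; coreference would bind this R-expression — blocked (Principle C).
— Laura: object of the clause headed by 'reminded'; is c-commanded by the pronoun; coreference would bind this R-expression — blocked (Principle C).
— Mona: subject of the clause headed by 'found'; c-commands the pronoun within its binding domain — blocked (Principle B).

Aisha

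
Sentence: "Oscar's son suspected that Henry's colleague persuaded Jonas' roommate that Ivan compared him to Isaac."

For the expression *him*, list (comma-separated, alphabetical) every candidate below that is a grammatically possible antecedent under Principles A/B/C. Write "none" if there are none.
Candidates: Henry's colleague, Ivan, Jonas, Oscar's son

*him* is a pronoun; Principle B requires it to be free in its binding domain — the clause headed by 'compared'.
— Henry's colleague: subject of the clause headed by 'persuaded'; c-commands the pronoun but lies outside its binding domain — allowed.
— Ivan: subject of the clause headed by 'compared'; c-commands the pronoun within its binding domain — blocked (Principle B).
— Jonas: possessor inside the object DP of the clause headed by 'persuaded'; does not c-command the pronoun — Principle B does not apply; allowed.
— Oscar's son: subject of the matrix clause; c-commands the pronoun but lies outside its binding domain — allowed.

Henry's colleague, Jonas, Oscar's son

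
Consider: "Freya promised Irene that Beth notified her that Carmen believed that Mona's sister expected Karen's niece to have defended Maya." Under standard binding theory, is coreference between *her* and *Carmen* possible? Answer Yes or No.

*Carmen* is an R-expression; Principle C requires it to be free (not bound by any c-commanding expression).
— her: object of the clause headed by 'notified'; the pronoun c-commands the R-expression — coreference blocked (Principle C).

No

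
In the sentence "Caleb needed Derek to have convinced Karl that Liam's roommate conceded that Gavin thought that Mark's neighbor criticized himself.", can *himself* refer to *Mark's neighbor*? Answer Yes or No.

Yes

*himself* is a reflexive; Principle A requires it to be bound within its binding domain — the clause headed by 'criticized'.
— Mark's neighbor: subject of the clause headed by 'criticized'; c-commands the reflexive within its binding domain — allowed (Principle A).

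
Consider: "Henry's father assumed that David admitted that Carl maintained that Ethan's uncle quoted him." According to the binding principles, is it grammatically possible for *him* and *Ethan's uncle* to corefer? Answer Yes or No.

*him* is a pronoun; Principle B requires it to be free in its binding domain — the clause headed by 'quoted'.
— Ethan's uncle: subject of the clause headed by 'quoted'; c-commands the pronoun within its binding domain — blocked (Principle B).

No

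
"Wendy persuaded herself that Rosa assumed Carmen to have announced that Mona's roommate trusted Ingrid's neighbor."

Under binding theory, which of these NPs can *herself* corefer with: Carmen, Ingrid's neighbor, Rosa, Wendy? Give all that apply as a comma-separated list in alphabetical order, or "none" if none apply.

Wendy

*herself* is a reflexive; Principle A requires it to be bound within its binding domain — the matrix clause.
— Carmen: subject of the clause headed by 'announced'; does not c-command the reflexive — cannot bind it (Principle A).
— Ingrid's neighbor: object of the clause headed by 'trusted'; does not c-command the reflexive — cannot bind it (Principle A).
— Rosa: subject of the clause headed by 'assumed'; does not c-command the reflexive — cannot bind it (Principle A).
— Wendy: subject of the matrix clause; c-commands the reflexive within its binding domain — allowed (Principle A).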